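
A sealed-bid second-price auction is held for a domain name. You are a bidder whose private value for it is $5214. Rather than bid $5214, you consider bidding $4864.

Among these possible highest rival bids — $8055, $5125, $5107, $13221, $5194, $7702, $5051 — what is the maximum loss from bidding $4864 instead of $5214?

$163

$8055: same outcome either way → loss $0.
$5125: truthful gives $89, deviation gives $0 → loss $89.
$5107: truthful gives $107, deviation gives $0 → loss $107.
$13221: same outcome either way → loss $0.
$5194: truthful gives $20, deviation gives $0 → loss $20.
$7702: same outcome either way → loss $0.
$5051: truthful gives $163, deviation gives $0 → loss $163.
Maximum loss: $163.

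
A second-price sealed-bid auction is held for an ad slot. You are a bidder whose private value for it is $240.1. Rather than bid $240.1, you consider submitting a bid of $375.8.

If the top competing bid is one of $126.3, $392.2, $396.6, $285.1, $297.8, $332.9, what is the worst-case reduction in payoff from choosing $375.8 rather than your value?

$92.8

$126.3: same outcome either way → loss $0.
$392.2: same outcome either way → loss $0.
$396.6: same outcome either way → loss $0.
$285.1: truthful gives $0, deviation gives −$45 → loss $45.
$297.8: truthful gives $0, deviation gives −$57.7 → loss $57.7.
$332.9: truthful gives $0, deviation gives −$92.8 → loss $92.8.
Maximum loss: $92.8.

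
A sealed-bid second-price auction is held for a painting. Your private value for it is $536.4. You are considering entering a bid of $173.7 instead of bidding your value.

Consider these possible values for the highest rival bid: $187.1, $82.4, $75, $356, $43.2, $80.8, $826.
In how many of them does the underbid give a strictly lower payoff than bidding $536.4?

The deviation hurts exactly when the highest competing bid lies strictly between $173.7 and $536.4 — underbidding then forfeits a profitable win.
$187.1: inside the interval → strictly worse (loss $349.3).
$82.4: below both → same outcome either way.
$75: below both → same outcome either way.
$356: inside the interval → strictly worse (loss $180.4).
$43.2: below both → same outcome either way.
$80.8: below both → same outcome either way.
$826: above both → same outcome either way.
Count: 2.

2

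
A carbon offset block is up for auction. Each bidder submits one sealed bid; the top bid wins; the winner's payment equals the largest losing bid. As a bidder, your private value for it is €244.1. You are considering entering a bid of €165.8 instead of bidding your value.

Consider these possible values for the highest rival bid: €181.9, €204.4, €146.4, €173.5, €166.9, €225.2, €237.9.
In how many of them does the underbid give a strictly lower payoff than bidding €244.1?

The deviation hurts exactly when the highest competing bid lies strictly between €165.8 and €244.1 — underbidding then forfeits a profitable win.
€181.9: inside the interval → strictly worse (loss €62.2).
€204.4: inside the interval → strictly worse (loss €39.7).
€146.4: below both → same outcome either way.
€173.5: inside the interval → strictly worse (loss €70.6).
€166.9: inside the interval → strictly worse (loss €77.2).
€225.2: inside the interval → strictly worse (loss €18.9).
€237.9: inside the interval → strictly worse (loss €6.2).
Count: 6.

6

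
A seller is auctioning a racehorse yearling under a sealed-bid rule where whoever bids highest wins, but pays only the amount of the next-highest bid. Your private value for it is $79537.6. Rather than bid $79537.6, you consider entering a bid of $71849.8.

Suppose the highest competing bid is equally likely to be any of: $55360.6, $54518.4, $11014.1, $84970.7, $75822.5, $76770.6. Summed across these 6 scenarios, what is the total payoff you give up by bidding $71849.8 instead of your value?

$6482.1

The deviation costs you only when the competing bid falls strictly between $71849.8 and $79537.6; elsewhere both bids give the same outcome.
$55360.6: outcomes coincide → loss $0.
$54518.4: outcomes coincide → loss $0.
$11014.1: outcomes coincide → loss $0.
$84970.7: outcomes coincide → loss $0.
$75822.5: truthful payoff $3715.1, deviation payoff $0 → loss $3715.1.
$76770.6: truthful payoff $2767, deviation payoff $0 → loss $2767.
Total loss = $3715.1 + $2767 = $6482.1.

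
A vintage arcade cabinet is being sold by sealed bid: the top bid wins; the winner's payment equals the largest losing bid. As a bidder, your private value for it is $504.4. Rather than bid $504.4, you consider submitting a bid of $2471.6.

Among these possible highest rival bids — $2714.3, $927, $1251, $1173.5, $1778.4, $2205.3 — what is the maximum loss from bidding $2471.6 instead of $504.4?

$2714.3: same outcome either way → loss $0.
$927: truthful gives $0, deviation gives −$422.6 → loss $422.6.
$1251: truthful gives $0, deviation gives −$746.6 → loss $746.6.
$1173.5: truthful gives $0, deviation gives −$669.1 → loss $669.1.
$1778.4: truthful gives $0, deviation gives −$1274 → loss $1274.
$2205.3: truthful gives $0, deviation gives −$1700.9 → loss $1700.9.
Maximum loss: $1700.9.

$1700.9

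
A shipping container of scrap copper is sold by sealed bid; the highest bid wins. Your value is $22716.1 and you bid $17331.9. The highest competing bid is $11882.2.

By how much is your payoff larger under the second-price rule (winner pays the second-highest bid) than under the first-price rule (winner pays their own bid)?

$5449.7

You have the highest bid, so you win under either rule.
Second-price: pay $11882.2 → payoff $10833.9.
First-price: pay your own bid $17331.9 → payoff $5384.2.
Difference = $10833.9 − ($5384.2) = $5449.7.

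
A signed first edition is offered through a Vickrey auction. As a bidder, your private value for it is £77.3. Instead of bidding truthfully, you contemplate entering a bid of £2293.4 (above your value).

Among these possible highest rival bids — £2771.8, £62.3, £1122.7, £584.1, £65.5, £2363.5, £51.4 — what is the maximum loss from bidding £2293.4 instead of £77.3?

£1045.4

£2771.8: same outcome either way → loss £0.
£62.3: same outcome either way → loss £0.
£1122.7: truthful gives £0, deviation gives −£1045.4 → loss £1045.4.
£584.1: truthful gives £0, deviation gives −£506.8 → loss £506.8.
£65.5: same outcome either way → loss £0.
£2363.5: same outcome either way → loss £0.
£51.4: same outcome either way → loss £0.
Maximum loss: £1045.4.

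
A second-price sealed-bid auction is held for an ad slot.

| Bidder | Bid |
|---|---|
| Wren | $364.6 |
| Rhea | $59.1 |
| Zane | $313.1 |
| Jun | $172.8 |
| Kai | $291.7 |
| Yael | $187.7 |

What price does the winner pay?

Highest bid: Wren at $364.6, so Wren wins.
Second-highest bid: Zane at $313.1 — that is the price the winner pays.

$313.1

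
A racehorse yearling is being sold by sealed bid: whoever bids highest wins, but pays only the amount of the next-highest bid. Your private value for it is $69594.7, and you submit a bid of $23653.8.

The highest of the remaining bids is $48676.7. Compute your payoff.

Your bid $23653.8 is below the highest competing bid $48676.7, so you lose.
A losing bidder pays nothing and receives nothing: payoff = $0.

$0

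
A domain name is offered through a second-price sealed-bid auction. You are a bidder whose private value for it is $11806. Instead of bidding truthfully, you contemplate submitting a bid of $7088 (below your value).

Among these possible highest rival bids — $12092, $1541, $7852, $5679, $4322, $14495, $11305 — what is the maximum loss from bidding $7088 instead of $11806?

$12092: same outcome either way → loss $0.
$1541: same outcome either way → loss $0.
$7852: truthful gives $3954, deviation gives $0 → loss $3954.
$5679: same outcome either way → loss $0.
$4322: same outcome either way → loss $0.
$14495: same outcome either way → loss $0.
$11305: truthful gives $501, deviation gives $0 → loss $501.
Maximum loss: $3954.

$3954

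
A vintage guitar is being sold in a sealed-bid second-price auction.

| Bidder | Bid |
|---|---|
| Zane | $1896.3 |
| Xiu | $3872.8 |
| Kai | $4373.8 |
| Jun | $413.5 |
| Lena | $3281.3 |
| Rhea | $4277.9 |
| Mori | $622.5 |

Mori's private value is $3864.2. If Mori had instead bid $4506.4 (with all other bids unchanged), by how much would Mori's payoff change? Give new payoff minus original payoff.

The highest bid among the other bidders is $4373.8; Mori's bid doesn't change that.
Original bid $622.5: Mori is not highest (top rival bid is $4373.8); payoff $0.
Alternative bid $4506.4: Mori is highest, pays the top rival bid $4373.8; payoff $3864.2 − $4373.8 = −$509.6.
Change in payoff = −$509.6 − ($0) = −$509.6.

−$509.6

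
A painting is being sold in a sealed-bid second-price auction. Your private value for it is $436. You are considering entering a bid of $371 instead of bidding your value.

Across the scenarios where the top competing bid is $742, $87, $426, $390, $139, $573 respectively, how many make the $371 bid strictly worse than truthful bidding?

The deviation hurts exactly when the highest competing bid lies strictly between $371 and $436 — underbidding then forfeits a profitable win.
$742: above both → same outcome either way.
$87: below both → same outcome either way.
$426: inside the interval → strictly worse (loss $10).
$390: inside the interval → strictly worse (loss $46).
$139: below both → same outcome either way.
$573: above both → same outcome either way.
Count: 2.

2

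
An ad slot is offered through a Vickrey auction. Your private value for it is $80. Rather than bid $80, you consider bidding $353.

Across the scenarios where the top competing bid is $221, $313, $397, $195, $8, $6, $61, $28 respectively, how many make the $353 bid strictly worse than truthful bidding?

The deviation hurts exactly when the highest competing bid lies strictly between $80 and $353 — overbidding then wins at a price above your value.
$221: inside the interval → strictly worse (loss $141).
$313: inside the interval → strictly worse (loss $233).
$397: above both → same outcome either way.
$195: inside the interval → strictly worse (loss $115).
$8: below both → same outcome either way.
$6: below both → same outcome either way.
$61: below both → same outcome either way.
$28: below both → same outcome either way.
Count: 3.

3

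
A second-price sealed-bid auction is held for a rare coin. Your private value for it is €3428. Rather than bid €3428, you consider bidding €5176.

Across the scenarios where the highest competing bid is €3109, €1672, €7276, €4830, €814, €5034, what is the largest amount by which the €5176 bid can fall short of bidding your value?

€1606

€3109: same outcome either way → loss €0.
€1672: same outcome either way → loss €0.
€7276: same outcome either way → loss €0.
€4830: truthful gives €0, deviation gives −€1402 → loss €1402.
€814: same outcome either way → loss €0.
€5034: truthful gives €0, deviation gives −€1606 → loss €1606.
Maximum loss: €1606.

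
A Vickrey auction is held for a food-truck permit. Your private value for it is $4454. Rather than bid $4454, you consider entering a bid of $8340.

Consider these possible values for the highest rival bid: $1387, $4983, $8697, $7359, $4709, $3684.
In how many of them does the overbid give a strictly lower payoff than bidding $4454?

The deviation hurts exactly when the highest competing bid lies strictly between $4454 and $8340 — overbidding then wins at a price above your value.
$1387: below both → same outcome either way.
$4983: inside the interval → strictly worse (loss $529).
$8697: above both → same outcome either way.
$7359: inside the interval → strictly worse (loss $2905).
$4709: inside the interval → strictly worse (loss $255).
$3684: below both → same outcome either way.
Count: 3.

3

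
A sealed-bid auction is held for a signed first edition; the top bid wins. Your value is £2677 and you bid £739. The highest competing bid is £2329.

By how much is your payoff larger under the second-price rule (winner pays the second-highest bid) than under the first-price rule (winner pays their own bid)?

Your bid £739 is below £2329, so you lose under either rule.
Payoff is £0 in both cases; difference = £0.

£0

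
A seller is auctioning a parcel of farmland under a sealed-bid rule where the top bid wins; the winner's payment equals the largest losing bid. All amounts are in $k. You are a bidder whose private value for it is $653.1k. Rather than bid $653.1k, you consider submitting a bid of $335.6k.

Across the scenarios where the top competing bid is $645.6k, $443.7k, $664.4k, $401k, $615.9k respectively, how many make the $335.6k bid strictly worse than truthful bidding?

4

The deviation hurts exactly when the highest competing bid lies strictly between $335.6k and $653.1k — underbidding then forfeits a profitable win.
$645.6k: inside the interval → strictly worse (loss $7.5k).
$443.7k: inside the interval → strictly worse (loss $209.4k).
$664.4k: above both → same outcome either way.
$401k: inside the interval → strictly worse (loss $252.1k).
$615.9k: inside the interval → strictly worse (loss $37.2k).
Count: 4.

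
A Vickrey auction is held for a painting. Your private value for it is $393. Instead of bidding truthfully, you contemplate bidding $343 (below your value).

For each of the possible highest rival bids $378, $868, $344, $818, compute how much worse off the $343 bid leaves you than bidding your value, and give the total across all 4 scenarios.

The deviation costs you only when the competing bid falls strictly between $343 and $393; elsewhere both bids give the same outcome.
$378: truthful payoff $15, deviation payoff $0 → loss $15.
$868: outcomes coincide → loss $0.
$344: truthful payoff $49, deviation payoff $0 → loss $49.
$818: outcomes coincide → loss $0.
Total loss = $15 + $49 = $64.

$64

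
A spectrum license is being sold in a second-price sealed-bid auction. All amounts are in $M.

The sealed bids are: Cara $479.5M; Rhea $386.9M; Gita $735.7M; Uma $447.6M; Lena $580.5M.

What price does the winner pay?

Highest bid: Gita at $735.7M, so Gita wins.
Second-highest bid: Lena at $580.5M — that is the price the winner pays.

$580.5M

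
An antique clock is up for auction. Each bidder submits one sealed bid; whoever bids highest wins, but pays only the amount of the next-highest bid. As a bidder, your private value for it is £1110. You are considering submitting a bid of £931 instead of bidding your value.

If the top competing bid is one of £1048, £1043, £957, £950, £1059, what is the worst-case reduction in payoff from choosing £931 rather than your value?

£1048: truthful gives £62, deviation gives £0 → loss £62.
£1043: truthful gives £67, deviation gives £0 → loss £67.
£957: truthful gives £153, deviation gives £0 → loss £153.
£950: truthful gives £160, deviation gives £0 → loss £160.
£1059: truthful gives £51, deviation gives £0 → loss £51.
Maximum loss: £160.

£160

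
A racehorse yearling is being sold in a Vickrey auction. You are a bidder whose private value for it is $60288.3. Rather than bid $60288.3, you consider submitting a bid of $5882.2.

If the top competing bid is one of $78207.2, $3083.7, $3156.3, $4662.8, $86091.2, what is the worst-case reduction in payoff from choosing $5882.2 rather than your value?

$0

$78207.2: same outcome either way → loss $0.
$3083.7: same outcome either way → loss $0.
$3156.3: same outcome either way → loss $0.
$4662.8: same outcome either way → loss $0.
$86091.2: same outcome either way → loss $0.
Maximum loss: $0.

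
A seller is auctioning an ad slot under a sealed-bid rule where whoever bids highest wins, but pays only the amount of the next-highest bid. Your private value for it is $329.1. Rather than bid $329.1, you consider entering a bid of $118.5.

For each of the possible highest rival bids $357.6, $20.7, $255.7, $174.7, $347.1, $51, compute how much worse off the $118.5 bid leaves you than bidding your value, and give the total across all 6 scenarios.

$227.8

The deviation costs you only when the competing bid falls strictly between $118.5 and $329.1; elsewhere both bids give the same outcome.
$357.6: outcomes coincide → loss $0.
$20.7: outcomes coincide → loss $0.
$255.7: truthful payoff $73.4, deviation payoff $0 → loss $73.4.
$174.7: truthful payoff $154.4, deviation payoff $0 → loss $154.4.
$347.1: outcomes coincide → loss $0.
$51: outcomes coincide → loss $0.
Total loss = $73.4 + $154.4 = $227.8.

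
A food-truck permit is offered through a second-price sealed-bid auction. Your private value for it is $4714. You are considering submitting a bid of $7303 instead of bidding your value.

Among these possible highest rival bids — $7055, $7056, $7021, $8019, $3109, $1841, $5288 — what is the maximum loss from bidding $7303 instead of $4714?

$7055: truthful gives $0, deviation gives −$2341 → loss $2341.
$7056: truthful gives $0, deviation gives −$2342 → loss $2342.
$7021: truthful gives $0, deviation gives −$2307 → loss $2307.
$8019: same outcome either way → loss $0.
$3109: same outcome either way → loss $0.
$1841: same outcome either way → loss $0.
$5288: truthful gives $0, deviation gives −$574 → loss $574.
Maximum loss: $2342.

$2342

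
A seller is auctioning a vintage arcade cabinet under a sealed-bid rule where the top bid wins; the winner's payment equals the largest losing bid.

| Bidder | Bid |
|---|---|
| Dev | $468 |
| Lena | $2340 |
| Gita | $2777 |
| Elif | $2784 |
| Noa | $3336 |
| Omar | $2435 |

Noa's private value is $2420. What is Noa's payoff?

Highest bid: Noa at $3336, so Noa wins.
Second-highest bid: Elif at $2784 — that is the price the winner pays.
Noa's payoff = value − price = $2420 − $2784 = −$364.

−$364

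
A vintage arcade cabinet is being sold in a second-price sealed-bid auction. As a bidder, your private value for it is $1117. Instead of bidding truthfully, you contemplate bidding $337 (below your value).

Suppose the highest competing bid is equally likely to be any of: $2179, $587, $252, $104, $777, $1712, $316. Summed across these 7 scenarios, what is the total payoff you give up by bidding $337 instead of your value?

The deviation costs you only when the competing bid falls strictly between $337 and $1117; elsewhere both bids give the same outcome.
$2179: outcomes coincide → loss $0.
$587: truthful payoff $530, deviation payoff $0 → loss $530.
$252: outcomes coincide → loss $0.
$104: outcomes coincide → loss $0.
$777: truthful payoff $340, deviation payoff $0 → loss $340.
$1712: outcomes coincide → loss $0.
$316: outcomes coincide → loss $0.
Total loss = $530 + $340 = $870.

$870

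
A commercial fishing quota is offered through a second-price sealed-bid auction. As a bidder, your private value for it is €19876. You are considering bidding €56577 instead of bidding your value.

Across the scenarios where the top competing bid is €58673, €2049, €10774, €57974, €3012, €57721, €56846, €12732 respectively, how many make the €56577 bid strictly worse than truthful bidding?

0

The deviation hurts exactly when the highest competing bid lies strictly between €19876 and €56577 — overbidding then wins at a price above your value.
€58673: above both → same outcome either way.
€2049: below both → same outcome either way.
€10774: below both → same outcome either way.
€57974: above both → same outcome either way.
€3012: below both → same outcome either way.
€57721: above both → same outcome either way.
€56846: above both → same outcome either way.
€12732: below both → same outcome either way.
Count: 0.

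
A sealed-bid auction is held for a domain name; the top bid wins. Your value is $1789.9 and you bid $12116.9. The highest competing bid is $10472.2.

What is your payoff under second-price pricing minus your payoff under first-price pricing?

You have the highest bid, so you win under either rule.
Second-price: pay $10472.2 → payoff −$8682.3.
First-price: pay your own bid $12116.9 → payoff −$10327.
Difference = −$8682.3 − (−$10327) = $1644.7.

$1644.7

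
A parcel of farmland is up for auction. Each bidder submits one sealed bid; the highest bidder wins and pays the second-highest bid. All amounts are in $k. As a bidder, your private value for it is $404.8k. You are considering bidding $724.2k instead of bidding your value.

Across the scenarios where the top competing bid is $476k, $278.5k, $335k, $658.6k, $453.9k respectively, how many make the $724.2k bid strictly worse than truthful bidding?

3

The deviation hurts exactly when the highest competing bid lies strictly between $404.8k and $724.2k — overbidding then wins at a price above your value.
$476k: inside the interval → strictly worse (loss $71.2k).
$278.5k: below both → same outcome either way.
$335k: below both → same outcome either way.
$658.6k: inside the interval → strictly worse (loss $253.8k).
$453.9k: inside the interval → strictly worse (loss $49.1k).
Count: 3.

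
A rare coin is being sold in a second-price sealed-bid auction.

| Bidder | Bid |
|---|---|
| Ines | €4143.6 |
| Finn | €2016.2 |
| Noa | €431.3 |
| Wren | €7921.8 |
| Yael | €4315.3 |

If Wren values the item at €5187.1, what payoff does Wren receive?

Highest bid: Wren at €7921.8, so Wren wins.
Second-highest bid: Yael at €4315.3 — that is the price the winner pays.
Wren's payoff = value − price = €5187.1 − €4315.3 = €871.8.

€871.8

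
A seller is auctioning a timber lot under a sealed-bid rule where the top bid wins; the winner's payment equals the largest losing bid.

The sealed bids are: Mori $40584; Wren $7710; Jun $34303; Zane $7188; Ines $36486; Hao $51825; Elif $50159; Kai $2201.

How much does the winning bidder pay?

Highest bid: Hao at $51825, so Hao wins.
Second-highest bid: Elif at $50159 — that is the price the winner pays.

$50159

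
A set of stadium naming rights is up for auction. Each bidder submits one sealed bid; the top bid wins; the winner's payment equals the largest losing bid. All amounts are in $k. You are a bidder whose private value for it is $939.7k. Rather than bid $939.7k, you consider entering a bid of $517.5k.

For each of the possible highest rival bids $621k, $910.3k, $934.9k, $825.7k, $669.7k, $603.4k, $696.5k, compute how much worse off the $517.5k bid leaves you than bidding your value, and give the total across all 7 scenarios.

$1316.4k

The deviation costs you only when the competing bid falls strictly between $517.5k and $939.7k; elsewhere both bids give the same outcome.
$621k: truthful payoff $318.7k, deviation payoff $0k → loss $318.7k.
$910.3k: truthful payoff $29.4k, deviation payoff $0k → loss $29.4k.
$934.9k: truthful payoff $4.8k, deviation payoff $0k → loss $4.8k.
$825.7k: truthful payoff $114k, deviation payoff $0k → loss $114k.
$669.7k: truthful payoff $270k, deviation payoff $0k → loss $270k.
$603.4k: truthful payoff $336.3k, deviation payoff $0k → loss $336.3k.
$696.5k: truthful payoff $243.2k, deviation payoff $0k → loss $243.2k.
Total loss = $318.7k + $29.4k + $4.8k + $114k + $270k + $336.3k + $243.2k = $1316.4k.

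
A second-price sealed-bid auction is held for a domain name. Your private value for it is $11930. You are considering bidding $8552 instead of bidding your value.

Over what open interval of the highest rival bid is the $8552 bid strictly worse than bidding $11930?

If the competing bid is below $8552, both bids win at the same price — no difference.
If it is above $11930, both bids lose — no difference.
If it lies strictly between $8552 and $11930, bidding your value wins at a price below your value (positive payoff) while bidding $8552 loses (payoff 0).
So the deviation strictly hurts on the open interval ($8552, $11930).

($8552, $11930)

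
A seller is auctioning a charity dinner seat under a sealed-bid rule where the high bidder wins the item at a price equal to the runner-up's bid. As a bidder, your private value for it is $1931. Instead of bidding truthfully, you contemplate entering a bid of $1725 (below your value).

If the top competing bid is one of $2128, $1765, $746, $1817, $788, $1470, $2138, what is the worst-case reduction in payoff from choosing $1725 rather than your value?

$2128: same outcome either way → loss $0.
$1765: truthful gives $166, deviation gives $0 → loss $166.
$746: same outcome either way → loss $0.
$1817: truthful gives $114, deviation gives $0 → loss $114.
$788: same outcome either way → loss $0.
$1470: same outcome either way → loss $0.
$2138: same outcome either way → loss $0.
Maximum loss: $166.

$166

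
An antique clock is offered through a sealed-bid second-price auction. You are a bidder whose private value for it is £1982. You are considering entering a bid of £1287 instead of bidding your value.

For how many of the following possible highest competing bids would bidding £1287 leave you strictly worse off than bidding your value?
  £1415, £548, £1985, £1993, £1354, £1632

The deviation hurts exactly when the highest competing bid lies strictly between £1287 and £1982 — underbidding then forfeits a profitable win.
£1415: inside the interval → strictly worse (loss £567).
£548: below both → same outcome either way.
£1985: above both → same outcome either way.
£1993: above both → same outcome either way.
£1354: inside the interval → strictly worse (loss £628).
£1632: inside the interval → strictly worse (loss £350).
Count: 3.

3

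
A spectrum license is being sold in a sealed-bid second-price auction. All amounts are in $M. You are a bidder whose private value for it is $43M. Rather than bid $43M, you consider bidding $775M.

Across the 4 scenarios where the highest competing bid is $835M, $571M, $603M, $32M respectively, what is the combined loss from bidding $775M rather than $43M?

$1088M

The deviation costs you only when the competing bid falls strictly between $43M and $775M; elsewhere both bids give the same outcome.
$835M: outcomes coincide → loss $0M.
$571M: truthful payoff $0M, deviation payoff −$528M → loss $528M.
$603M: truthful payoff $0M, deviation payoff −$560M → loss $560M.
$32M: outcomes coincide → loss $0M.
Total loss = $528M + $560M = $1088M.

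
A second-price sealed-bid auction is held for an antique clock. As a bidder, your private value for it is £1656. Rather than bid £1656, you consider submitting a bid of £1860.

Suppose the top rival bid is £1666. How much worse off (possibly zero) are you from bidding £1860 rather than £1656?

Bidding your value £1656: you lose (since £1656 < £1666). Payoff £0.
Bidding £1860: you win and pay £1666. Payoff £1656 − £1666 = −£10.
The competing bid £1666 lies between your value and your inflated bid, so overbidding wins an item priced above your value.
Loss from deviating = £0 − (−£10) = £10.

£10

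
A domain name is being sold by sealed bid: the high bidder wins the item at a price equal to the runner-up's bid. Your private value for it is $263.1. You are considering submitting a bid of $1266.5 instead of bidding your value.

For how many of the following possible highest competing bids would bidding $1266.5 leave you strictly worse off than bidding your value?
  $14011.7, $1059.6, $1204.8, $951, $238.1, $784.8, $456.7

The deviation hurts exactly when the highest competing bid lies strictly between $263.1 and $1266.5 — overbidding then wins at a price above your value.
$14011.7: above both → same outcome either way.
$1059.6: inside the interval → strictly worse (loss $796.5).
$1204.8: inside the interval → strictly worse (loss $941.7).
$951: inside the interval → strictly worse (loss $687.9).
$238.1: below both → same outcome either way.
$784.8: inside the interval → strictly worse (loss $521.7).
$456.7: inside the interval → strictly worse (loss $193.6).
Count: 5.

5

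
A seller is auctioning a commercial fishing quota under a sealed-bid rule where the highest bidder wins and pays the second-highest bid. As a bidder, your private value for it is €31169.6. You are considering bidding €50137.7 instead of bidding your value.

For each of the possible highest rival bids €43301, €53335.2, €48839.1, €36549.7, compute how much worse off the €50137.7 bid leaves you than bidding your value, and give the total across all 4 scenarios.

€35181

The deviation costs you only when the competing bid falls strictly between €31169.6 and €50137.7; elsewhere both bids give the same outcome.
€43301: truthful payoff €0, deviation payoff −€12131.4 → loss €12131.4.
€53335.2: outcomes coincide → loss €0.
€48839.1: truthful payoff €0, deviation payoff −€17669.5 → loss €17669.5.
€36549.7: truthful payoff €0, deviation payoff −€5380.1 → loss €5380.1.
Total loss = €12131.4 + €17669.5 + €5380.1 = €35181.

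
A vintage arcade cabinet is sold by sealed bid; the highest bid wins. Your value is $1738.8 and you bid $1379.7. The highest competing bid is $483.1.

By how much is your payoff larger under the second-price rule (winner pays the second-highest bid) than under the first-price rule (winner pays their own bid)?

You have the highest bid, so you win under either rule.
Second-price: pay $483.1 → payoff $1255.7.
First-price: pay your own bid $1379.7 → payoff $359.1.
Difference = $1255.7 − ($359.1) = $896.6.

$896.6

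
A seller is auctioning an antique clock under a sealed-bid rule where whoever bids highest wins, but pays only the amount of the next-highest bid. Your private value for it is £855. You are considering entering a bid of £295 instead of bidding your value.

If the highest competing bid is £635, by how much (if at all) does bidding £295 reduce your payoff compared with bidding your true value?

Bidding your value £855: you win (since £855 > £635) and pay £635. Payoff £220.
Bidding £295: you lose. Payoff £0.
The competing bid £635 lies between your shaded bid and your value, so underbidding forfeits an item you could have won at a profitable price.
Loss from deviating = £220 − (£0) = £220.

£220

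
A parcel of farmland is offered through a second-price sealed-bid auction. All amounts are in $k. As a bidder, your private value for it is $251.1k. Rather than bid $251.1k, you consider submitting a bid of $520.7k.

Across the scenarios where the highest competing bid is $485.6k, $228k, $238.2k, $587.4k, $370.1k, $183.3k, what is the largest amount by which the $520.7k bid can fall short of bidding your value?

$234.5k

$485.6k: truthful gives $0k, deviation gives −$234.5k → loss $234.5k.
$228k: same outcome either way → loss $0k.
$238.2k: same outcome either way → loss $0k.
$587.4k: same outcome either way → loss $0k.
$370.1k: truthful gives $0k, deviation gives −$119k → loss $119k.
$183.3k: same outcome either way → loss $0k.
Maximum loss: $234.5k.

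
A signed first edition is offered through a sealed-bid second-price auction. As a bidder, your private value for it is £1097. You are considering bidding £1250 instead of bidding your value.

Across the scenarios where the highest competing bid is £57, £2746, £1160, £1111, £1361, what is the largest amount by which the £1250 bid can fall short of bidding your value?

£63

£57: same outcome either way → loss £0.
£2746: same outcome either way → loss £0.
£1160: truthful gives £0, deviation gives −£63 → loss £63.
£1111: truthful gives £0, deviation gives −£14 → loss £14.
£1361: same outcome either way → loss £0.
Maximum loss: £63.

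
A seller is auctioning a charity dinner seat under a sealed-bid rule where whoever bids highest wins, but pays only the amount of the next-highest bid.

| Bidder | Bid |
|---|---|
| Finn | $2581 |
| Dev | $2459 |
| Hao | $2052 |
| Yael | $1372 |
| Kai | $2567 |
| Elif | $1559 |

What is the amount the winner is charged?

Highest bid: Finn at $2581, so Finn wins.
Second-highest bid: Kai at $2567 — that is the price the winner pays.

$2567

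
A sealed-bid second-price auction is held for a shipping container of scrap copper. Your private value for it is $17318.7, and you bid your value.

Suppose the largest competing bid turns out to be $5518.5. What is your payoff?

$11800.2

Your bid $17318.7 exceeds the highest competing bid $5518.5, so you win.
In a second-price auction the winner pays the second-highest bid, $5518.5.
Payoff = value − price = $17318.7 − $5518.5 = $11800.2.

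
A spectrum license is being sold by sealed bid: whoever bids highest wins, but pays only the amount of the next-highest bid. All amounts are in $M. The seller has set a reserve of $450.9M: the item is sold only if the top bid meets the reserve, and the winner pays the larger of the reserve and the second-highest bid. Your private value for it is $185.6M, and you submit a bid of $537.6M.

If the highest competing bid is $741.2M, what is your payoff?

Your bid $537.6M is below the highest competing bid $741.2M, so you lose. Payoff $0M.

$0M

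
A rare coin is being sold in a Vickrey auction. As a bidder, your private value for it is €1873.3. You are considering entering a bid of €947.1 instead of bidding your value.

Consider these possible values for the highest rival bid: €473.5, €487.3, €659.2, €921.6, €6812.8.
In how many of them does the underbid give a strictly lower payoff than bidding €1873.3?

The deviation hurts exactly when the highest competing bid lies strictly between €947.1 and €1873.3 — underbidding then forfeits a profitable win.
€473.5: below both → same outcome either way.
€487.3: below both → same outcome either way.
€659.2: below both → same outcome either way.
€921.6: below both → same outcome either way.
€6812.8: above both → same outcome either way.
Count: 0.

0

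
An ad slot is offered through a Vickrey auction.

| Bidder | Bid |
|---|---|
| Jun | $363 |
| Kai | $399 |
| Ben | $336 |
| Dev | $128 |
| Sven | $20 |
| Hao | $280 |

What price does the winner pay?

$363

Highest bid: Kai at $399, so Kai wins.
Second-highest bid: Jun at $363 — that is the price the winner pays.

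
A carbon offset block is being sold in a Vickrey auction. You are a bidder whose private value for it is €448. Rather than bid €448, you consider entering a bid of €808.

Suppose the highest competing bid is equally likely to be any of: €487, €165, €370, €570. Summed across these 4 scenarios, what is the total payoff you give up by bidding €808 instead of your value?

€161

The deviation costs you only when the competing bid falls strictly between €448 and €808; elsewhere both bids give the same outcome.
€487: truthful payoff €0, deviation payoff −€39 → loss €39.
€165: outcomes coincide → loss €0.
€370: outcomes coincide → loss €0.
€570: truthful payoff €0, deviation payoff −€122 → loss €122.
Total loss = €39 + €122 = €161.
In a second-price auction your bid sets only whether you win, not what you pay, so bidding your true value is weakly dominant.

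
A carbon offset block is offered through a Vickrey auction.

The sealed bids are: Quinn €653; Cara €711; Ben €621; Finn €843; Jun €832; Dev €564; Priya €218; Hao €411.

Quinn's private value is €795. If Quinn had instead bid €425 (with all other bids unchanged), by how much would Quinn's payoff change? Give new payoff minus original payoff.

The highest bid among the other bidders is €843; Quinn's bid doesn't change that.
Original bid €653: Quinn is not highest (top rival bid is €843); payoff €0.
Alternative bid €425: Quinn is not highest (top rival bid is €843); payoff €0.
Change in payoff = €0 − (€0) = €0.

€0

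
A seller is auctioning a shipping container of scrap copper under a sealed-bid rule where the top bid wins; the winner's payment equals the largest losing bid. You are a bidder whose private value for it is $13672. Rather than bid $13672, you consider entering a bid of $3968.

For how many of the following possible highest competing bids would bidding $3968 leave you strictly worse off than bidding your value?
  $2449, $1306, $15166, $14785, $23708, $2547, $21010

0

The deviation hurts exactly when the highest competing bid lies strictly between $3968 and $13672 — underbidding then forfeits a profitable win.
$2449: below both → same outcome either way.
$1306: below both → same outcome either way.
$15166: above both → same outcome either way.
$14785: above both → same outcome either way.
$23708: above both → same outcome either way.
$2547: below both → same outcome either way.
$21010: above both → same outcome either way.
Count: 0.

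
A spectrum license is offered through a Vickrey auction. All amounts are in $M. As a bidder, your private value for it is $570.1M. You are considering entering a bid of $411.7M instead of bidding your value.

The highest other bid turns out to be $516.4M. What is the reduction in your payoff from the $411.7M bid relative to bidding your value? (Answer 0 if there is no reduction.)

$53.7M

Bidding your value $570.1M: you win (since $570.1M > $516.4M) and pay $516.4M. Payoff $53.7M.
Bidding $411.7M: you lose. Payoff $0M.
The competing bid $516.4M lies between your shaded bid and your value, so underbidding forfeits an item you could have won at a profitable price.
Loss from deviating = $53.7M − ($0M) = $53.7M.
Truthful bidding weakly dominates here: raising your bid can only win items priced above your value, and lowering it can only forfeit items priced below.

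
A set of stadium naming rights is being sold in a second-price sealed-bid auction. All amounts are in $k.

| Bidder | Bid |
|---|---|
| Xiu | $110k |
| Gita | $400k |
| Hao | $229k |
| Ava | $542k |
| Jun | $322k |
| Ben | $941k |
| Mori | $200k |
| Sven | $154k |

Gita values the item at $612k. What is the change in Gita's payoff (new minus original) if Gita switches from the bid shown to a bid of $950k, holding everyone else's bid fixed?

The highest bid among the other bidders is $941k; Gita's bid doesn't change that.
Original bid $400k: Gita is not highest (top rival bid is $941k); payoff $0k.
Alternative bid $950k: Gita is highest, pays the top rival bid $941k; payoff $612k − $941k = −$329k.
Change in payoff = −$329k − ($0k) = −$329k.

−$329k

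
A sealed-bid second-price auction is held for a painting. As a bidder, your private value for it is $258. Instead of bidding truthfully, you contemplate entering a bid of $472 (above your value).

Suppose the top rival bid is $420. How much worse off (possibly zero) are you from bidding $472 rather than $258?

$162

Bidding your value $258: you lose (since $258 < $420). Payoff $0.
Bidding $472: you win and pay $420. Payoff $258 − $420 = −$162.
The competing bid $420 lies between your value and your inflated bid, so overbidding wins an item priced above your value.
Loss from deviating = $0 − (−$162) = $162.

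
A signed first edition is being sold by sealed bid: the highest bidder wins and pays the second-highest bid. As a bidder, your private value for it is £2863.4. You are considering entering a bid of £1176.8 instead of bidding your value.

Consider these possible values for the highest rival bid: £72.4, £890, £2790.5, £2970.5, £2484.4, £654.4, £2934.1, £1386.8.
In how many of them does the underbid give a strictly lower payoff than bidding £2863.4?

3

The deviation hurts exactly when the highest competing bid lies strictly between £1176.8 and £2863.4 — underbidding then forfeits a profitable win.
£72.4: below both → same outcome either way.
£890: below both → same outcome either way.
£2790.5: inside the interval → strictly worse (loss £72.9).
£2970.5: above both → same outcome either way.
£2484.4: inside the interval → strictly worse (loss £379).
£654.4: below both → same outcome either way.
£2934.1: above both → same outcome either way.
£1386.8: inside the interval → strictly worse (loss £1476.6).
Count: 3.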